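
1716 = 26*66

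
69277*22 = 1524094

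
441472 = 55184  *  8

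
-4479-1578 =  -6057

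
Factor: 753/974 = 2^(-1 )*3^1*251^1*487^( - 1) 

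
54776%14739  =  10559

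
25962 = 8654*3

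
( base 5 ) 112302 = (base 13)1b18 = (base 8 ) 7755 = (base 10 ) 4077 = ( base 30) 4FR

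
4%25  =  4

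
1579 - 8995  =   - 7416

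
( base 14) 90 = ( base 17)77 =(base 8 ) 176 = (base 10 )126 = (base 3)11200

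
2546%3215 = 2546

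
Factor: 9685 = 5^1*13^1*149^1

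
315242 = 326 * 967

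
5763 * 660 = 3803580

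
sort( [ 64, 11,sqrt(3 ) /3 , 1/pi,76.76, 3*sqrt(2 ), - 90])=[-90,1/pi, sqrt(3 ) /3, 3*sqrt( 2), 11,  64, 76.76 ]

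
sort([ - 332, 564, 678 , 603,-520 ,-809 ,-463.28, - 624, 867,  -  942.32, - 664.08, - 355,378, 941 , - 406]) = [ - 942.32 , - 809, - 664.08, - 624, - 520,-463.28,  -  406 , - 355,-332, 378, 564,603,678,  867,941 ]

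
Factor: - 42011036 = - 2^2*10502759^1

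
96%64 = 32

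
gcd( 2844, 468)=36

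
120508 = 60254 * 2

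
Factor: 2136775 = 5^2 * 127^1*673^1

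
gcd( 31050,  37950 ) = 3450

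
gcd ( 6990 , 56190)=30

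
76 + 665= 741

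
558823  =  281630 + 277193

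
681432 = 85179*8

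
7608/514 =14  +  206/257= 14.80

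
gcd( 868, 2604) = 868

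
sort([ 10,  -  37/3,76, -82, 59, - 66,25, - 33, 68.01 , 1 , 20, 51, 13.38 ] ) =[ - 82, - 66 ,-33,-37/3 , 1,10,  13.38,20,25,51,  59,68.01 , 76]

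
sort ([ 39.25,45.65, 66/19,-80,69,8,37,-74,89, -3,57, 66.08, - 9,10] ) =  [  -  80,  -  74, - 9, - 3, 66/19,8,10,37, 39.25,45.65,57,66.08,  69, 89]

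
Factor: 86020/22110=2^1*3^ ( - 1)* 17^1*23^1*67^( - 1 ) = 782/201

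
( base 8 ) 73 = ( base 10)59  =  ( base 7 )113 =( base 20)2j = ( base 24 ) 2B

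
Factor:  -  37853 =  - 37853^1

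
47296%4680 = 496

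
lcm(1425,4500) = 85500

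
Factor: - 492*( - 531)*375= 2^2*3^4 * 5^3 *41^1 * 59^1  =  97969500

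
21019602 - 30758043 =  - 9738441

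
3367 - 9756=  - 6389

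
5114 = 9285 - 4171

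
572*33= 18876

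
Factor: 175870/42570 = 409/99 =3^( - 2)*11^( - 1 ) *409^1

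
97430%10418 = 3668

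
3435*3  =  10305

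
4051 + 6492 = 10543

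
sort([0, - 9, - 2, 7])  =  [ - 9, - 2 , 0 , 7 ] 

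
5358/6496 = 2679/3248 = 0.82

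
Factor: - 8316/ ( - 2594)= 2^1*3^3*7^1*11^1*1297^ ( - 1) = 4158/1297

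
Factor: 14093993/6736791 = 3^ ( - 1) *571^1 * 24683^1 * 2245597^( - 1)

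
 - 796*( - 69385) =55230460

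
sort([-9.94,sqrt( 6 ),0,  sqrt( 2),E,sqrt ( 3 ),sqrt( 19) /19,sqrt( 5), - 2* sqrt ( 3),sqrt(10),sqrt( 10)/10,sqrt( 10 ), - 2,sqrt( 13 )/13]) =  [ - 9.94,  -  2*sqrt( 3 ), - 2, 0, sqrt ( 19 ) /19,sqrt( 13)/13,sqrt( 10 ) /10,sqrt( 2 ),sqrt(3), sqrt(5) , sqrt ( 6 ),  E,sqrt( 10 ),sqrt( 10) ] 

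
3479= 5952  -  2473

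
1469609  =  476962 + 992647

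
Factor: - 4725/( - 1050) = 9/2 = 2^ ( - 1 )*3^2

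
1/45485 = 1/45485 = 0.00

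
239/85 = 239/85 = 2.81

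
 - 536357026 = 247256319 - 783613345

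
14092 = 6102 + 7990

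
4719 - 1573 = 3146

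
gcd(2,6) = 2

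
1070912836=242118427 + 828794409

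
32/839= 32/839 = 0.04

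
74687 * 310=23152970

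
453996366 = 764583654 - 310587288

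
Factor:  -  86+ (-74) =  - 160 = - 2^5*5^1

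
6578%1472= 690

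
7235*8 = 57880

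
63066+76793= 139859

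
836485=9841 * 85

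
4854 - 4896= -42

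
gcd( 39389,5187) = 7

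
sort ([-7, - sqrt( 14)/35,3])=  [-7, - sqrt(14) /35,3] 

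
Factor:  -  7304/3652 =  - 2^1 = - 2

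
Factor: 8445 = 3^1  *  5^1 * 563^1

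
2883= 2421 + 462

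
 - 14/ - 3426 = 7/1713  =  0.00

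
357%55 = 27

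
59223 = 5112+54111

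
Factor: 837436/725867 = 2^2 * 209359^1 * 725867^( - 1)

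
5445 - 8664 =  - 3219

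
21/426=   7/142 =0.05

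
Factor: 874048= 2^6*7^1*1951^1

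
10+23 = 33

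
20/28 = 5/7 = 0.71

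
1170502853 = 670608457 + 499894396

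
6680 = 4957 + 1723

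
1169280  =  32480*36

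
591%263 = 65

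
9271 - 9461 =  - 190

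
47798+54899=102697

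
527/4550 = 527/4550=0.12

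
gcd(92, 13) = 1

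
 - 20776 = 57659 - 78435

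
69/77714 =69/77714 =0.00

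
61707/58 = 1063  +  53/58= 1063.91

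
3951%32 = 15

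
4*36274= 145096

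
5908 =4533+1375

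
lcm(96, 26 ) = 1248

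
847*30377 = 25729319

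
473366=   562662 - 89296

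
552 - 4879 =-4327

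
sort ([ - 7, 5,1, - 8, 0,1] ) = [ - 8, - 7,0,1,1,5]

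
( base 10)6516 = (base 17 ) 1595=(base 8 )14564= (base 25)AAG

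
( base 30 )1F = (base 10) 45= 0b101101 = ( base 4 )231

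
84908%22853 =16349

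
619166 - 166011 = 453155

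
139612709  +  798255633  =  937868342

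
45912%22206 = 1500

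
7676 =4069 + 3607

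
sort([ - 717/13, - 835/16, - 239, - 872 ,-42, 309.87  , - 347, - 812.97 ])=[  -  872, - 812.97, -347 , - 239, - 717/13,-835/16, - 42,309.87] 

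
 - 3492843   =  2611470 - 6104313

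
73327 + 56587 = 129914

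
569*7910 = 4500790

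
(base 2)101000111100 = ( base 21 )5JG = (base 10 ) 2620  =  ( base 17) 912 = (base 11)1a72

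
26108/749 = 244/7 = 34.86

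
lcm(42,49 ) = 294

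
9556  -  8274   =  1282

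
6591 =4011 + 2580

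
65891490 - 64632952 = 1258538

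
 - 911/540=-2+169/540 = -  1.69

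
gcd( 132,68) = 4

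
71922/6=11987 = 11987.00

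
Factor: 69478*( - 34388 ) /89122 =-1194604732/44561 = -2^2*11^ ( - 1 )*4051^ ( - 1 )*8597^1*34739^1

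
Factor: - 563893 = - 11^1 * 51263^1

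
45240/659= 68 +428/659 = 68.65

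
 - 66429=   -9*7381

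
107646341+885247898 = 992894239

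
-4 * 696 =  - 2784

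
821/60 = 821/60 = 13.68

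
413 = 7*59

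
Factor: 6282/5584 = 2^( -3 )*3^2  =  9/8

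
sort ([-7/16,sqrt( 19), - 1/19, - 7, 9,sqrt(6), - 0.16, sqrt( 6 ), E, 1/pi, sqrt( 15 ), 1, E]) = [-7,-7/16,-0.16,-1/19,1/pi, 1  ,  sqrt(6), sqrt (6 ), E,  E, sqrt(15), sqrt(19), 9]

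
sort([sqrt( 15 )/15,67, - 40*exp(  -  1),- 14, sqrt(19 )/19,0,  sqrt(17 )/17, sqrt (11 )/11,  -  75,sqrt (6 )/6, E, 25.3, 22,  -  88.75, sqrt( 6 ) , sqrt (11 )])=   [ - 88.75, - 75,-40*exp(  -  1), -14, 0, sqrt( 19 )/19, sqrt( 17 )/17,  sqrt (15)/15, sqrt(11 )/11, sqrt( 6)/6, sqrt( 6),  E, sqrt( 11 ), 22, 25.3, 67]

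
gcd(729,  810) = 81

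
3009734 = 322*9347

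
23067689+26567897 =49635586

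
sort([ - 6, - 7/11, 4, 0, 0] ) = [-6, - 7/11, 0,0, 4] 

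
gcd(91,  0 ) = 91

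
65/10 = 13/2=6.50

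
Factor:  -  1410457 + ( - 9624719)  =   - 2^3*3^1*17^2 * 37^1*43^1 = - 11035176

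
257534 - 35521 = 222013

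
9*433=3897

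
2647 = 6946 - 4299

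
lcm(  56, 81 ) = 4536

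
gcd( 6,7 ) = 1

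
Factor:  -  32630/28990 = -223^( - 1) * 251^1 = -251/223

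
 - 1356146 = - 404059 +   -  952087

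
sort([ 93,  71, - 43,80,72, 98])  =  [ - 43, 71, 72,80,  93,98 ]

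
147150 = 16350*9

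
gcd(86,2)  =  2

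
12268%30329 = 12268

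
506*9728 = 4922368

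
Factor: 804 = 2^2*3^1*67^1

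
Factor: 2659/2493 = 3^( - 2)*277^ ( - 1 )*2659^1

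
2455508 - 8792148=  - 6336640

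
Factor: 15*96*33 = 47520=2^5*3^3*5^1 * 11^1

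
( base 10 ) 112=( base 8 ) 160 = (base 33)3d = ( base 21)57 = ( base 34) 3A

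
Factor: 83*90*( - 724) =-2^3*3^2*5^1*83^1* 181^1 = - 5408280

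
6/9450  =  1/1575= 0.00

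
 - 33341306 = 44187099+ - 77528405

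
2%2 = 0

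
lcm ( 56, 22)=616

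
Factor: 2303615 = 5^1 * 29^1*15887^1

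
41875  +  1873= 43748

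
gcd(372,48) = 12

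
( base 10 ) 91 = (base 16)5b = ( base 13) 70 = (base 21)47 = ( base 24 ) 3J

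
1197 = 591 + 606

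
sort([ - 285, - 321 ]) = [ - 321,-285 ] 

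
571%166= 73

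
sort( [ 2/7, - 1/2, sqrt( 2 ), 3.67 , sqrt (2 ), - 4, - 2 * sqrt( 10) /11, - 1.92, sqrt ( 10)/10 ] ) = [ - 4,-1.92,-2*sqrt(10 )/11, - 1/2, 2/7  ,  sqrt ( 10)/10,sqrt(2),sqrt( 2),3.67 ] 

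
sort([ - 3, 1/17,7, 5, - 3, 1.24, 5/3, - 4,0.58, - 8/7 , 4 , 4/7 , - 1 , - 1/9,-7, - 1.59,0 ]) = [ - 7,-4, - 3, - 3, - 1.59, - 8/7,-1 , - 1/9, 0,  1/17,4/7,0.58, 1.24, 5/3 , 4, 5,7 ]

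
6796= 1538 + 5258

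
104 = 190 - 86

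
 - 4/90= -1  +  43/45 = - 0.04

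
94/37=94/37 = 2.54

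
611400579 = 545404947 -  - 65995632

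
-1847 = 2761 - 4608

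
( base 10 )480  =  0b111100000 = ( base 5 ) 3410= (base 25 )J5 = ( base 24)K0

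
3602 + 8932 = 12534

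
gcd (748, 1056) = 44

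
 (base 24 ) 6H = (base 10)161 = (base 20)81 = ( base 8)241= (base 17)98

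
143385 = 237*605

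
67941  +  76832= 144773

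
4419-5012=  - 593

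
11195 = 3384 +7811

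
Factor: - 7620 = -2^2*3^1*5^1*127^1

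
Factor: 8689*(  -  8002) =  - 69529378 = - 2^1 * 4001^1*8689^1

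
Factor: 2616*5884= 15392544 = 2^5 * 3^1 * 109^1 * 1471^1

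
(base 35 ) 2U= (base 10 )100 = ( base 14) 72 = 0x64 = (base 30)3a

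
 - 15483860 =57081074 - 72564934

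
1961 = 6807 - 4846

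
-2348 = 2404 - 4752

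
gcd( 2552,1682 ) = 58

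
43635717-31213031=12422686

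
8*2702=21616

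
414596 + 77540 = 492136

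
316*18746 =5923736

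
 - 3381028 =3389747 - 6770775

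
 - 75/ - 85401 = 25/28467 = 0.00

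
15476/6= 7738/3 = 2579.33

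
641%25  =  16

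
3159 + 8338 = 11497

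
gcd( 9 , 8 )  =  1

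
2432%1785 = 647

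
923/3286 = 923/3286= 0.28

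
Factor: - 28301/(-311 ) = 7^1*13^1= 91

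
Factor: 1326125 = 5^3 * 103^2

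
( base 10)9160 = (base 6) 110224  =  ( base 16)23c8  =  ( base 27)CF7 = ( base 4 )2033020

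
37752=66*572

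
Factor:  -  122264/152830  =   - 2^2 * 5^( - 1 ) = -4/5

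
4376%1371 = 263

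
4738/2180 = 2 + 189/1090= 2.17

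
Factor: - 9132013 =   -  11^1*29^1*28627^1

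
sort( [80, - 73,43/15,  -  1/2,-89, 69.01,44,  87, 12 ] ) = [ - 89, -73, - 1/2,43/15, 12,44, 69.01 , 80,87]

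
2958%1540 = 1418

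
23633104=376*62854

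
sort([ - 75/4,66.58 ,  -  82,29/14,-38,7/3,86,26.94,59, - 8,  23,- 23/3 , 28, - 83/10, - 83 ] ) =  [ - 83, - 82, - 38,- 75/4, - 83/10, - 8, - 23/3, 29/14,7/3, 23,26.94,28,  59 , 66.58,86] 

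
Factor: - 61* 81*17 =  -83997 = - 3^4 *17^1*61^1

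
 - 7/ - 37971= 7/37971  =  0.00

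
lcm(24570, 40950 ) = 122850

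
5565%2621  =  323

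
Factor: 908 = 2^2*227^1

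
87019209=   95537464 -8518255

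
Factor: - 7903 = - 7^1*1129^1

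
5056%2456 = 144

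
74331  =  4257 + 70074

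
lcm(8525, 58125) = 639375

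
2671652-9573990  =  - 6902338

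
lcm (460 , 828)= 4140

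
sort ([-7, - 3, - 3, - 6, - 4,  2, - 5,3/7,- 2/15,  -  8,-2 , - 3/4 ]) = [ - 8,-7,  -  6, - 5, - 4, - 3 , - 3, - 2 , - 3/4, - 2/15,3/7,2] 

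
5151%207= 183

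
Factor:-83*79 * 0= 0^1 = 0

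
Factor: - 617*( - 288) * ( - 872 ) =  - 154950912 =- 2^8*3^2*109^1*617^1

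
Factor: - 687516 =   -  2^2*3^1 * 23^1* 47^1*53^1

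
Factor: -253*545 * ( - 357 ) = 3^1*5^1*  7^1*11^1*17^1*23^1 * 109^1 = 49224945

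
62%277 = 62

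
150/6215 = 30/1243 = 0.02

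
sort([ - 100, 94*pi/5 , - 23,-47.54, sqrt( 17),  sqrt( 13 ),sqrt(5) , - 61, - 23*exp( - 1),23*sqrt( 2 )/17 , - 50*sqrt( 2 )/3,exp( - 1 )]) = [ - 100,-61, - 47.54, - 50*sqrt(2)/3, -23, - 23* exp( - 1),exp( - 1) , 23 * sqrt( 2) /17,  sqrt( 5 ),  sqrt( 13),sqrt( 17), 94*pi/5]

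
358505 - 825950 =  - 467445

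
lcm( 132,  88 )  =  264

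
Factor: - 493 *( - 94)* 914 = 42356588= 2^2*17^1*29^1*47^1*457^1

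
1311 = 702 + 609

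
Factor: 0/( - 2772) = 0^1   =  0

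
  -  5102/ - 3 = 5102/3 = 1700.67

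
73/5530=73/5530 = 0.01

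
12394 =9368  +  3026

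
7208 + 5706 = 12914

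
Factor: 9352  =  2^3 * 7^1*167^1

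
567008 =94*6032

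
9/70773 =3/23591 = 0.00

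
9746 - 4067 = 5679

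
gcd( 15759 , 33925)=1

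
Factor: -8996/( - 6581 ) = 2^2*13^1*173^1*6581^( - 1 )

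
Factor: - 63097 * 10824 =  - 682961928 = -  2^3  *3^1*11^1*41^1*63097^1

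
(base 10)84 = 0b1010100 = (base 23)3f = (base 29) 2q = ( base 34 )2G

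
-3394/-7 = 484 + 6/7 = 484.86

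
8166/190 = 42 + 93/95  =  42.98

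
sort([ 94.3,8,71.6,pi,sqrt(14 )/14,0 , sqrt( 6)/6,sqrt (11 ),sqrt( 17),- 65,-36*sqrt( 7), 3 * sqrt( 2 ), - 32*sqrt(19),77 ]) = [ - 32*sqrt( 19 ), - 36 * sqrt(7 ), - 65,0, sqrt ( 14) /14,sqrt(6 )/6,pi,sqrt(11 ),sqrt( 17 ), 3*sqrt(2),8,71.6,77, 94.3 ] 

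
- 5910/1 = - 5910 =- 5910.00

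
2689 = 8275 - 5586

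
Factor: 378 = 2^1*3^3 * 7^1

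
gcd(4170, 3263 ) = 1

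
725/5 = 145  =  145.00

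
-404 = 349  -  753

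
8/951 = 8/951 = 0.01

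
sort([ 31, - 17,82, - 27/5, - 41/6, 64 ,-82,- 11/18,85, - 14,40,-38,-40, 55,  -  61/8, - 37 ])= [ - 82,-40, - 38, - 37,-17,  -  14 ,- 61/8, - 41/6, -27/5,-11/18 , 31,40,55,64,82,85 ]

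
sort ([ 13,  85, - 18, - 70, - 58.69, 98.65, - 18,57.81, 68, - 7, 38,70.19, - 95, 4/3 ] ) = [ - 95,  -  70 , - 58.69, - 18, - 18, - 7,4/3 , 13,  38 , 57.81,68,70.19,85  ,  98.65] 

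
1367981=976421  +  391560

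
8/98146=4/49073 = 0.00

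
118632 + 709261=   827893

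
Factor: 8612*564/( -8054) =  - 2428584/4027 = - 2^3*3^1 *47^1*2153^1*4027^ ( - 1)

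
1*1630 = 1630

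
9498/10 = 4749/5 = 949.80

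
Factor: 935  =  5^1 * 11^1*17^1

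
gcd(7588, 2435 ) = 1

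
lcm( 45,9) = 45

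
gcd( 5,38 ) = 1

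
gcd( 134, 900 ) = 2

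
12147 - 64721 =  - 52574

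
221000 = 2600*85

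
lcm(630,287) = 25830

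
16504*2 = 33008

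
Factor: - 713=-23^1*31^1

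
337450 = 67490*5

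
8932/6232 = 2233/1558 = 1.43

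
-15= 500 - 515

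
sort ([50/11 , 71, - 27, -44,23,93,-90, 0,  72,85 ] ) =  [ - 90, - 44, - 27, 0 , 50/11,23,71,72,85,93]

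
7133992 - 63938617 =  - 56804625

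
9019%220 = 219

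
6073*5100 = 30972300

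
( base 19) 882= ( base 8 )5742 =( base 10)3042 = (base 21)6II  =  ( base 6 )22030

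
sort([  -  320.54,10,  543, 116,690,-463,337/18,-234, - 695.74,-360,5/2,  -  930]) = [ - 930, - 695.74, - 463,-360,-320.54, - 234,5/2,10, 337/18, 116,543,690]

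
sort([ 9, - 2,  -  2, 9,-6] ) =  [ - 6,  -  2, - 2,9,9] 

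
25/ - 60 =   -  1 + 7/12 = - 0.42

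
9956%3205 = 341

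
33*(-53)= - 1749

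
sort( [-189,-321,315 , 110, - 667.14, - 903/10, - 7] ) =[-667.14, - 321, - 189,  -  903/10, - 7,110,315 ]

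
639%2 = 1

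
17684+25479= 43163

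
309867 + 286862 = 596729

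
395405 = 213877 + 181528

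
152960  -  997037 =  - 844077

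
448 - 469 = -21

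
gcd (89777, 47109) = 1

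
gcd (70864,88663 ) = 1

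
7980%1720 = 1100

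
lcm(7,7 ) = 7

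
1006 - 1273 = - 267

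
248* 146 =36208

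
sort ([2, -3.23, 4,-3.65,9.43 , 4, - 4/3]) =[ - 3.65,- 3.23, - 4/3,2, 4,  4 , 9.43]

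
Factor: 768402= 2^1*3^2*42689^1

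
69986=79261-9275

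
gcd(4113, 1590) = 3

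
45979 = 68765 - 22786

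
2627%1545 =1082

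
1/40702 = 1/40702  =  0.00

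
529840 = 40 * 13246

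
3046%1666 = 1380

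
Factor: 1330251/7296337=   3^1 *13^1*23^1*223^( - 1 )*1483^1*32719^( - 1) 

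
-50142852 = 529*( - 94788)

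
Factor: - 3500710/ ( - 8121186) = 1750355/4060593=3^( - 2 )*5^1*283^1*1237^1 * 451177^( - 1 )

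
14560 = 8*1820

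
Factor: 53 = 53^1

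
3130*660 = 2065800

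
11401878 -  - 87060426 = 98462304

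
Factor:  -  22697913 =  - 3^1*7^1*19^1*163^1*349^1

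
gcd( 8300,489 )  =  1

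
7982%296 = 286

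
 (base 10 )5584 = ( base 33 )547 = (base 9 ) 7584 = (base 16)15D0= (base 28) 73C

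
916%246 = 178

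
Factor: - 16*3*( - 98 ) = 2^5 * 3^1*7^2 = 4704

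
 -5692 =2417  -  8109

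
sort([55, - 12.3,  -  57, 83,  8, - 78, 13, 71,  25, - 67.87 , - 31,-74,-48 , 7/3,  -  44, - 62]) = [  -  78,  -  74, - 67.87,-62, - 57,-48, - 44, - 31,  -  12.3, 7/3, 8, 13,25, 55,71, 83] 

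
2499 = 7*357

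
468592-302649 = 165943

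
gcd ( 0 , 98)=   98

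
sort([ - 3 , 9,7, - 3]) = [ - 3, - 3 , 7,  9 ] 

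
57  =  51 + 6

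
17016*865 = 14718840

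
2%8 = 2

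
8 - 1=7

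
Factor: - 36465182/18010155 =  - 2^1*3^( - 1)*5^( - 1)*13^1*307^( - 1)  *947^1* 1481^1*3911^( - 1) 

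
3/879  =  1/293 = 0.00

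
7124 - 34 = 7090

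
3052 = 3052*1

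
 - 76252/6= - 12709 + 1/3 =-  12708.67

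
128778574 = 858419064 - 729640490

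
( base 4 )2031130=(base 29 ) am4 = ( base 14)3428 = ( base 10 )9052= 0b10001101011100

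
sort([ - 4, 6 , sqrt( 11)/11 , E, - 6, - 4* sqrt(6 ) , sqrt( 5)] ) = [ - 4*sqrt(6),-6, - 4, sqrt ( 11)/11,sqrt(5 ), E, 6 ] 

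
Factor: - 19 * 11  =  -209 =-11^1 * 19^1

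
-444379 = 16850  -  461229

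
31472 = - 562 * ( - 56)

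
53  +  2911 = 2964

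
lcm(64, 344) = 2752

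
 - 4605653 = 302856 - 4908509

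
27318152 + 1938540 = 29256692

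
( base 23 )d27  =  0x1b12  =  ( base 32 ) 6oi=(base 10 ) 6930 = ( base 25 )b25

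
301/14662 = 301/14662 = 0.02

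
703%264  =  175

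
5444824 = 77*70712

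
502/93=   5 + 37/93  =  5.40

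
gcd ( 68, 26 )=2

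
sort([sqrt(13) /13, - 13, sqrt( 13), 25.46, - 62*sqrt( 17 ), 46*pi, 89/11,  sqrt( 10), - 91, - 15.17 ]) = [  -  62*sqrt( 17), - 91, - 15.17, - 13, sqrt( 13)/13, sqrt( 10),sqrt( 13) , 89/11, 25.46,46*pi] 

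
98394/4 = 24598 + 1/2 = 24598.50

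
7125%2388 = 2349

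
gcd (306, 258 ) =6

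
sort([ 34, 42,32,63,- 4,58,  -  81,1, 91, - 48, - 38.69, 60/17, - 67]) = [  -  81, - 67, - 48, - 38.69, - 4, 1, 60/17, 32,34, 42,58, 63,91]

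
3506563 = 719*4877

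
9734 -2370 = 7364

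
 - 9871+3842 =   -  6029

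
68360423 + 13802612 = 82163035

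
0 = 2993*0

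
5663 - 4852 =811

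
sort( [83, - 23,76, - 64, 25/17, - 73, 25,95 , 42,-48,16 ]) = [ - 73, - 64,-48, - 23,25/17,16,25,42,  76, 83,95]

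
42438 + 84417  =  126855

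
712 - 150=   562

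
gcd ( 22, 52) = 2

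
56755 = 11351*5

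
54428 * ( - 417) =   -  22696476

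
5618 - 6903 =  - 1285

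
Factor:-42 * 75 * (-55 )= 2^1*3^2 * 5^3*7^1*11^1= 173250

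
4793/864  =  4793/864 = 5.55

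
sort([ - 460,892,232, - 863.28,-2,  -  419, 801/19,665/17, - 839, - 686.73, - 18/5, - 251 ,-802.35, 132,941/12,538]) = [ - 863.28, - 839, - 802.35, - 686.73, - 460, - 419, - 251, - 18/5, - 2,665/17, 801/19,941/12, 132,  232, 538, 892]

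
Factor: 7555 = 5^1*1511^1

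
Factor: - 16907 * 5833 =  - 98618531 = -  11^1 * 19^1*29^1*53^1*307^1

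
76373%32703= 10967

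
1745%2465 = 1745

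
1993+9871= 11864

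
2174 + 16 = 2190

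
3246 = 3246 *1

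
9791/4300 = 2+1191/4300 = 2.28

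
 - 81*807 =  - 65367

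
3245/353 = 9 + 68/353 = 9.19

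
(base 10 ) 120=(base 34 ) 3I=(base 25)4k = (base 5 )440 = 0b1111000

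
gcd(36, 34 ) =2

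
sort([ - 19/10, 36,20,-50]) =[-50, -19/10, 20,  36 ] 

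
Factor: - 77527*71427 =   -  5537521029 = -  3^1 * 29^1*821^1*77527^1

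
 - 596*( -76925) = 45847300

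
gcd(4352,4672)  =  64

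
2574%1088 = 398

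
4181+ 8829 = 13010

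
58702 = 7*8386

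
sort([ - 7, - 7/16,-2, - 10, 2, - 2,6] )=[ - 10, - 7,-2, - 2 ,- 7/16,2,6 ]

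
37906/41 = 37906/41 =924.54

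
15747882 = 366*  43027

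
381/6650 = 381/6650 = 0.06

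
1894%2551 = 1894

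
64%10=4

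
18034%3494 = 564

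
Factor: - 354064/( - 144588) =88516/36147 =2^2*3^( -1)*12049^(-1 )*22129^1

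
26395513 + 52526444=78921957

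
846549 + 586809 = 1433358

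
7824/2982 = 1304/497 = 2.62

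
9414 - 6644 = 2770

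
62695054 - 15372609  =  47322445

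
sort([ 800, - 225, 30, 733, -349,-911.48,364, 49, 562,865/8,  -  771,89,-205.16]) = [-911.48, - 771  , - 349, - 225,-205.16, 30,49,89, 865/8, 364, 562, 733, 800]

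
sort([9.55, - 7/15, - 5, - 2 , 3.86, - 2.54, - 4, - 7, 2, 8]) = [ - 7, - 5, - 4,-2.54 , - 2, - 7/15, 2, 3.86, 8 , 9.55]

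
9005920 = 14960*602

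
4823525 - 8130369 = - 3306844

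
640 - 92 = 548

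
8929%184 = 97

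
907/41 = 22  +  5/41 =22.12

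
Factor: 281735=5^1*29^2*67^1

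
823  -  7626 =-6803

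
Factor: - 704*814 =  - 2^7 * 11^2*37^1 =- 573056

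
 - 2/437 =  - 2/437   =  -0.00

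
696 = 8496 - 7800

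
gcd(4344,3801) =543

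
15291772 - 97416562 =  - 82124790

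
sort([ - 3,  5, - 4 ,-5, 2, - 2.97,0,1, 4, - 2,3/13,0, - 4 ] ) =[ - 5, - 4, - 4, - 3,  -  2.97, - 2, 0, 0,3/13,  1,2,4,5]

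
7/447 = 7/447 = 0.02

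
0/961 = 0 = 0.00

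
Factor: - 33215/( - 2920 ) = 91/8 = 2^(  -  3)*7^1*13^1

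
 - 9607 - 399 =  - 10006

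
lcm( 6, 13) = 78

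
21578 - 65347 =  - 43769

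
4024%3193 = 831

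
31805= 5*6361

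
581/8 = 581/8=72.62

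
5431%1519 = 874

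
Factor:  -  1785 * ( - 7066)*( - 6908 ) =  - 2^3*3^1*5^1*7^1*11^1*17^1 * 157^1 * 3533^1 =- 87129291480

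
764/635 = 764/635 = 1.20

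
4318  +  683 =5001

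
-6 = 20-26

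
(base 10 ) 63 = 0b111111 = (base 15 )43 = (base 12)53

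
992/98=496/49 = 10.12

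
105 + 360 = 465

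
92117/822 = 112 + 53/822 =112.06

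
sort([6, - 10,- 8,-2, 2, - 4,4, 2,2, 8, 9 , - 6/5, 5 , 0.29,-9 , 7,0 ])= [ - 10, -9, - 8,-4, - 2, -6/5, 0,0.29, 2, 2,2,4, 5, 6,7,8, 9] 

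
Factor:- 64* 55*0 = 0 = 0^1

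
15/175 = 3/35 = 0.09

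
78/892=39/446=0.09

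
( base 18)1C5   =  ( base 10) 545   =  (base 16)221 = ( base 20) 175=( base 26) kp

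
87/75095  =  87/75095 = 0.00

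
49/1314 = 49/1314 = 0.04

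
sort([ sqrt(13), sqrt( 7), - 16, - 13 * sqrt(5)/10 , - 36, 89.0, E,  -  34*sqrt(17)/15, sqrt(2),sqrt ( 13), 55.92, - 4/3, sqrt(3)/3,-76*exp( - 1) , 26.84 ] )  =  [ - 36, - 76*exp(-1),  -  16, - 34*sqrt(17)/15 , - 13*sqrt(5)/10 , - 4/3, sqrt(3 ) /3, sqrt(2),sqrt(7), E, sqrt( 13), sqrt( 13), 26.84 , 55.92,89.0 ]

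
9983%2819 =1526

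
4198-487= 3711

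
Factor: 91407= 3^1*30469^1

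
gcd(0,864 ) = 864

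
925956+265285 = 1191241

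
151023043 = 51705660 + 99317383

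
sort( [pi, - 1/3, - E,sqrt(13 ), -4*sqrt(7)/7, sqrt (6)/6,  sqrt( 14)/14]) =[ - E, - 4*sqrt( 7 ) /7, - 1/3,sqrt(14 )/14, sqrt(6 ) /6 , pi,sqrt( 13)]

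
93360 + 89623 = 182983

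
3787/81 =46  +  61/81 = 46.75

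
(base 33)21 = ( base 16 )43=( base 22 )31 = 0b1000011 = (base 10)67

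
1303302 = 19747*66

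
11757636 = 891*13196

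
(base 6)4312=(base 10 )980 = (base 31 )10j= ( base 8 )1724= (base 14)500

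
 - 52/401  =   - 52/401 = - 0.13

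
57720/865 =11544/173 =66.73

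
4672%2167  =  338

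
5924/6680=1481/1670 = 0.89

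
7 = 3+4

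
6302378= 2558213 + 3744165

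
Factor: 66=2^1*3^1 *11^1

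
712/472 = 89/59 =1.51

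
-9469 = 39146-48615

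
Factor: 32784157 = 7^1*53^1*97^1*911^1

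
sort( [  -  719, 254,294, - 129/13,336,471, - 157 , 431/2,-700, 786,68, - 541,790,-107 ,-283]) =[ - 719, - 700, - 541, - 283, - 157, - 107,-129/13,68, 431/2,254, 294,336,471,  786,790 ] 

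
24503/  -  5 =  - 4901 + 2/5  =  -  4900.60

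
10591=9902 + 689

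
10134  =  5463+4671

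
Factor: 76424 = 2^3*41^1*233^1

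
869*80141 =69642529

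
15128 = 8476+6652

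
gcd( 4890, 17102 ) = 2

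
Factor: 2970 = 2^1*3^3*5^1*11^1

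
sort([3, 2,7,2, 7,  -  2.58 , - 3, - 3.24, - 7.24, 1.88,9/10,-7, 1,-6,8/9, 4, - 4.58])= [-7.24, - 7, - 6,- 4.58,-3.24, - 3 ,-2.58,8/9,9/10 , 1, 1.88,2, 2, 3,4,7,7]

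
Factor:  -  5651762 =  - 2^1*757^1*3733^1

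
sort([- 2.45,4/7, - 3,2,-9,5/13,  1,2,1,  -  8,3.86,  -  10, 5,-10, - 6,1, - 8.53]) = [ -10, - 10,-9,  -  8.53, - 8, - 6, - 3,  -  2.45,5/13,4/7,1,1,1,2, 2,3.86,5 ]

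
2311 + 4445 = 6756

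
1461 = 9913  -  8452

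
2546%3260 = 2546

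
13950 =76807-62857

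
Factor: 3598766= 2^1*79^1 * 22777^1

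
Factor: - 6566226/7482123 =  -2^1*3^( - 1)*11^( - 1 )*75577^(-1 )*1094371^1 = -2188742/2494041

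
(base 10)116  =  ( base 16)74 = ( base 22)56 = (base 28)44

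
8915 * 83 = 739945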